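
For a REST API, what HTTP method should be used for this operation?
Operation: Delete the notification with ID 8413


GET = read, POST = create, PUT = update/replace, DELETE = remove
This operation is a removal.
DELETE


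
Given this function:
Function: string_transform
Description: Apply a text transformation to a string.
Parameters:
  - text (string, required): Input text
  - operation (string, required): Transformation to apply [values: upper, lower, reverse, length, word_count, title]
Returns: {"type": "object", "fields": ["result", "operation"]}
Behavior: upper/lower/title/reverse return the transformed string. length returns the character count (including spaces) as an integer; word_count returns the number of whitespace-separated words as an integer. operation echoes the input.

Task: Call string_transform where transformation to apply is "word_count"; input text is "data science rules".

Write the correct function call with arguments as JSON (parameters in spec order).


Mapping each described value to its parameter name:
  'Transformation to apply' -> operation = "word_count"
  'Input text' -> text = "data science rules"
string_transform({"text": "data science rules", "operation": "word_count"})


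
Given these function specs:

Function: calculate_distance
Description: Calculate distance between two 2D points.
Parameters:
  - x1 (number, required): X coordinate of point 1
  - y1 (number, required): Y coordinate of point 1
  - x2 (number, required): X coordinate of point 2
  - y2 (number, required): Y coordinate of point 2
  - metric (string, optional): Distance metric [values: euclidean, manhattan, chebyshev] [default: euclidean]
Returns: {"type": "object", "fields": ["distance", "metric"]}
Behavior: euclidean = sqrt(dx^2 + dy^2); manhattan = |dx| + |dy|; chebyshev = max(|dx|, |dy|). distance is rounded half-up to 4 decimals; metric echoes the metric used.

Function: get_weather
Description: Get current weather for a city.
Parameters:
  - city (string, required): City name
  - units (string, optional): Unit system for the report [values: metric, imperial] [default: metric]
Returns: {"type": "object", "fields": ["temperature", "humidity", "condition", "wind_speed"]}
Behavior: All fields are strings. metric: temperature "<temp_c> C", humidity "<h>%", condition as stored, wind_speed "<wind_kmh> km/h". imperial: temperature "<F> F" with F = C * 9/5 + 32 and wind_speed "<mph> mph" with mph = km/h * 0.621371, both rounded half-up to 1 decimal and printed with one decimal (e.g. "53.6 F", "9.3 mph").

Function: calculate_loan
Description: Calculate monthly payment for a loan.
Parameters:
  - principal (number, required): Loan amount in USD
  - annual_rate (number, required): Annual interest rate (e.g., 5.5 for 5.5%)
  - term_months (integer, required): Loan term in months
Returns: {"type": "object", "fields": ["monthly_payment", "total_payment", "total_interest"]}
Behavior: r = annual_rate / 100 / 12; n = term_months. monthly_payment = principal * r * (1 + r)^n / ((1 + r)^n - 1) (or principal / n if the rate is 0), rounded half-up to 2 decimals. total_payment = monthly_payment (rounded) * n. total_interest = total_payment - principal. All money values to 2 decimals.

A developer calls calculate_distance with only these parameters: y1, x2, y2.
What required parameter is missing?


Required parameters: x1, y1, x2, y2
Provided: y1, x2, y2
Missing: x1
x1


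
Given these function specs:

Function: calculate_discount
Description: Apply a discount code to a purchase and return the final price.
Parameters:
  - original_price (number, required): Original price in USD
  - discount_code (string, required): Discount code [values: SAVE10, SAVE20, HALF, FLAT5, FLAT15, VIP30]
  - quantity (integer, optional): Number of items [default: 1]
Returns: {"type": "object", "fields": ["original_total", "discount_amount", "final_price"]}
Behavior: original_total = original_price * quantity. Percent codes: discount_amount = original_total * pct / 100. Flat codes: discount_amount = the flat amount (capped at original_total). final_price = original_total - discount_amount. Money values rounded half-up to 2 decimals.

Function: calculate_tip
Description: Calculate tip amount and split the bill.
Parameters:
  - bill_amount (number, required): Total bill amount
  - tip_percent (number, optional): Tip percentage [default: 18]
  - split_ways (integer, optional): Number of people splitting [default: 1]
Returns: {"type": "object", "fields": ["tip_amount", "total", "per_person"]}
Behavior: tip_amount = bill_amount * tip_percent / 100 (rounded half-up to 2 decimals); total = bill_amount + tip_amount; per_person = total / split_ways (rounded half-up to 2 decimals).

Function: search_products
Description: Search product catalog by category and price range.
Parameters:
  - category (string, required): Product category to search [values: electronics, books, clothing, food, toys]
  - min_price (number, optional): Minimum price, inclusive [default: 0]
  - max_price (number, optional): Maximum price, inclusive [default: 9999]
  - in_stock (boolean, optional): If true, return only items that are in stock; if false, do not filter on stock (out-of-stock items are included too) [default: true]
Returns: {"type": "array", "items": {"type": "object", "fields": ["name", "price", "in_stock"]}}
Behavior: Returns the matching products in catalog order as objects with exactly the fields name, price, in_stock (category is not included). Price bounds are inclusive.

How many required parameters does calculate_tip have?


Parameters of calculate_tip: bill_amount (required), tip_percent (optional), split_ways (optional)
Required count:
1


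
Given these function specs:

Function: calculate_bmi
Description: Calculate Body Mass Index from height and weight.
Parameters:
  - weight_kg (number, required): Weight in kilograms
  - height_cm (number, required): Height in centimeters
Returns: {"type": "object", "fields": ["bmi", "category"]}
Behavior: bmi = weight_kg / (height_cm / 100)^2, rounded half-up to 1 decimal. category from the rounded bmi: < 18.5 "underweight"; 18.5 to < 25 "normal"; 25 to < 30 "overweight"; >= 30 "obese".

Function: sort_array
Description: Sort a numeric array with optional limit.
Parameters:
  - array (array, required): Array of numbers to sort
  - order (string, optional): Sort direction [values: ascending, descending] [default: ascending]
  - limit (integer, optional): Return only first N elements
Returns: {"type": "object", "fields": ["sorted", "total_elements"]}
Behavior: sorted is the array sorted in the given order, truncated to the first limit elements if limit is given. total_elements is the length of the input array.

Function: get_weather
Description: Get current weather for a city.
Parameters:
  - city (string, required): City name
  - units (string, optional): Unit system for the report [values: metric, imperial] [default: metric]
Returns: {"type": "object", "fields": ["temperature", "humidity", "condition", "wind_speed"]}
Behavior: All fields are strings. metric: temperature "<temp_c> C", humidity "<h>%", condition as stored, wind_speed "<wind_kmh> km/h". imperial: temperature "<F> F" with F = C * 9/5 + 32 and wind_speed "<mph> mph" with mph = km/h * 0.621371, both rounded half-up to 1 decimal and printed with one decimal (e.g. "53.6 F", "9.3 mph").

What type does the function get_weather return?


The get_weather spec declares Returns: {"type": "object", "fields": ["temperature", "humidity", "condition", "wind_speed"]}
Type:
object


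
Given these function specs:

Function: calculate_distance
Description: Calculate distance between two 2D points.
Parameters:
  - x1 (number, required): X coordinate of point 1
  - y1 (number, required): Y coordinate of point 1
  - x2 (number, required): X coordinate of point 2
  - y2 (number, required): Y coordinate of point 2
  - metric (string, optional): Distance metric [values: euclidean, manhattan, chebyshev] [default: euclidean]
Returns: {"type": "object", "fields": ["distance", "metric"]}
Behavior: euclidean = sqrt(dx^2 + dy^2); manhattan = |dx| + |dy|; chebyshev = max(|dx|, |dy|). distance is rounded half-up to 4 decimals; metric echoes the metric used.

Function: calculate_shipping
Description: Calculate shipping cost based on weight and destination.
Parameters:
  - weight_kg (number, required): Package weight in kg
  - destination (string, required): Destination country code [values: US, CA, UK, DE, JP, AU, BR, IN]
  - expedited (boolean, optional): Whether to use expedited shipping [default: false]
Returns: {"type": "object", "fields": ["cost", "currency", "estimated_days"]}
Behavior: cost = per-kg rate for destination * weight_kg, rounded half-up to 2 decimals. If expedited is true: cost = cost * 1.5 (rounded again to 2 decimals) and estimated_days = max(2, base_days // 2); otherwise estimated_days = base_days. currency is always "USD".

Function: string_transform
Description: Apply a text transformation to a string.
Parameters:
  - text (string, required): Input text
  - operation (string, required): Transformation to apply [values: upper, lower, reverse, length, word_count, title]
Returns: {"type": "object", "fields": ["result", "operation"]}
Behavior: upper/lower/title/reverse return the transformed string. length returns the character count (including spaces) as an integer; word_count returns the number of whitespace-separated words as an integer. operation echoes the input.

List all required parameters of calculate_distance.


Parameters of calculate_distance and their required/optional flag:
  x1: required
  y1: required
  x2: required
  y2: required
  metric: optional
x1, x2, y1, y2


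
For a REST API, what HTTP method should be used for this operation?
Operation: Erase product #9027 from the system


GET = read, POST = create, PUT = update/replace, DELETE = remove
This operation is a removal.
DELETE


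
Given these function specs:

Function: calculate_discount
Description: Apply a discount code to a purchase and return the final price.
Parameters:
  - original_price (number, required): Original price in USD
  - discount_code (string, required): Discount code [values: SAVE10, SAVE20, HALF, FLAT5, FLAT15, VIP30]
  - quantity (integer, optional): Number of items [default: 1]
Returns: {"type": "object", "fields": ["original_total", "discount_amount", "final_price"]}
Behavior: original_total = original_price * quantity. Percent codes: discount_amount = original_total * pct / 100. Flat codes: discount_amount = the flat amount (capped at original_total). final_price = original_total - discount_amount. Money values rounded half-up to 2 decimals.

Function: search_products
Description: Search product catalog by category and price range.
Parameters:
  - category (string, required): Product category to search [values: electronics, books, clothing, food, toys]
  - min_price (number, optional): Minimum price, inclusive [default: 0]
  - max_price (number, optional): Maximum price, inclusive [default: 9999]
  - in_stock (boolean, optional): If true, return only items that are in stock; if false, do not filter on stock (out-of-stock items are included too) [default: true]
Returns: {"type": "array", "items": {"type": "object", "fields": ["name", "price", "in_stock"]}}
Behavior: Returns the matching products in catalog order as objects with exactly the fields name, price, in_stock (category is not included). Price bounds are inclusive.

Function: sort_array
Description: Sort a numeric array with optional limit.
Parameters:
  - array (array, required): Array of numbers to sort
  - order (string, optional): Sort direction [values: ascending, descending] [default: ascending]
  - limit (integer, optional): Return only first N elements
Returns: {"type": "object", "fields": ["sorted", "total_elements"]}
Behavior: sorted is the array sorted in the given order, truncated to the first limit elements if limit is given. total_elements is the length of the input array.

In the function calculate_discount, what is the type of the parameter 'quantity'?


The calculate_discount spec declares:
  - quantity (integer, optional): Number of items [default: 1]
Type:
integer


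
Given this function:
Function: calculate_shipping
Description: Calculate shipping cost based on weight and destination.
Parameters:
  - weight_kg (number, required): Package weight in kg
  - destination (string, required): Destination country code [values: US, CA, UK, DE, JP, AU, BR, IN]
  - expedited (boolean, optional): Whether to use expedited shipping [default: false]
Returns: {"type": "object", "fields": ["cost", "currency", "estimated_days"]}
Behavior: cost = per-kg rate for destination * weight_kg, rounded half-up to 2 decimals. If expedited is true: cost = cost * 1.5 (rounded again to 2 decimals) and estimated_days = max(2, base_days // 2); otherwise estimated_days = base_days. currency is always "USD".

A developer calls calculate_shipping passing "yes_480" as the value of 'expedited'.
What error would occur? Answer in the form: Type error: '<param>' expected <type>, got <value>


Spec: 'expedited' is declared as boolean; "yes_480" is a string.
Type error: 'expedited' expected boolean, got "yes_480"


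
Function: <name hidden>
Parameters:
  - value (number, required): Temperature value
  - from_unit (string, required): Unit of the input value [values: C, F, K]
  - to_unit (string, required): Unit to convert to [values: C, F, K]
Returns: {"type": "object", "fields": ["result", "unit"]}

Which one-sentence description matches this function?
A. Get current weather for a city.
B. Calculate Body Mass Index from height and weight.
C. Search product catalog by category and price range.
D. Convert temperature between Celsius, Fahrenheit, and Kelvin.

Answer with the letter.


Parameters value, from_unit, to_unit and return ["result", "unit"] fit: Convert temperature between Celsius, Fahrenheit, and Kelvin.
D


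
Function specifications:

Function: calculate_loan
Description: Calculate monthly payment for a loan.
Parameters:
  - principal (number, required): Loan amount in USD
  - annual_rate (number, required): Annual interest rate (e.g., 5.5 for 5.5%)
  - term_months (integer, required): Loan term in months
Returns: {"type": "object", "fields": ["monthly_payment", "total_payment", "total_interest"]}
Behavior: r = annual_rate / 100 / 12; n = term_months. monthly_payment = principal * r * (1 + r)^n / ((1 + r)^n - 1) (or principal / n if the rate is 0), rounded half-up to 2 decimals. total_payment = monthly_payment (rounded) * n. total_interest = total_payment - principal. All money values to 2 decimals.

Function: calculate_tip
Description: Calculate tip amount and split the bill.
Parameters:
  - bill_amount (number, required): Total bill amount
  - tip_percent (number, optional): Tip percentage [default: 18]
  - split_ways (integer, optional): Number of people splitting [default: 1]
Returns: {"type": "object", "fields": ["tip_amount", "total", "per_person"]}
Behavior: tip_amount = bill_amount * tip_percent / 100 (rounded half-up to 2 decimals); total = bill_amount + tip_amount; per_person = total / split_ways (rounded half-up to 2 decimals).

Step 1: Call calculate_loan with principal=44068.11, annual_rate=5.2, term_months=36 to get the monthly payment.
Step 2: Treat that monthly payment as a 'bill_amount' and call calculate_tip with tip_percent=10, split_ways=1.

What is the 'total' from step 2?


Step 1: calculate_loan(principal=44068.11, annual_rate=5.2, term_months=36)
  r = 5.2 / 100 / 12 = 0.004333333333 (keep full precision)
  (1 + r)^36 = 1.16843234
  monthly_payment = 44068.11 * 0.004333333333 * 1.16843234 / (1.16843234 - 1) = 1324.721548 -> 1324.72
  total_payment = 1324.72 * 36 = 47689.92
  total_interest = 47689.92 - 44068.11 = 3621.81
  -> monthly_payment = 1324.72
Step 2: calculate_tip(bill_amount=1324.72, tip_percent=10, split_ways=1)
  tip_amount = 1324.72 * 10/100 = 132.472 -> 132.47
  total = 1324.72 + 132.47 = 1457.19
  per_person = 1457.19 / 1 = 1457.19 -> 1457.19
  -> total = 1457.19
$1457.19


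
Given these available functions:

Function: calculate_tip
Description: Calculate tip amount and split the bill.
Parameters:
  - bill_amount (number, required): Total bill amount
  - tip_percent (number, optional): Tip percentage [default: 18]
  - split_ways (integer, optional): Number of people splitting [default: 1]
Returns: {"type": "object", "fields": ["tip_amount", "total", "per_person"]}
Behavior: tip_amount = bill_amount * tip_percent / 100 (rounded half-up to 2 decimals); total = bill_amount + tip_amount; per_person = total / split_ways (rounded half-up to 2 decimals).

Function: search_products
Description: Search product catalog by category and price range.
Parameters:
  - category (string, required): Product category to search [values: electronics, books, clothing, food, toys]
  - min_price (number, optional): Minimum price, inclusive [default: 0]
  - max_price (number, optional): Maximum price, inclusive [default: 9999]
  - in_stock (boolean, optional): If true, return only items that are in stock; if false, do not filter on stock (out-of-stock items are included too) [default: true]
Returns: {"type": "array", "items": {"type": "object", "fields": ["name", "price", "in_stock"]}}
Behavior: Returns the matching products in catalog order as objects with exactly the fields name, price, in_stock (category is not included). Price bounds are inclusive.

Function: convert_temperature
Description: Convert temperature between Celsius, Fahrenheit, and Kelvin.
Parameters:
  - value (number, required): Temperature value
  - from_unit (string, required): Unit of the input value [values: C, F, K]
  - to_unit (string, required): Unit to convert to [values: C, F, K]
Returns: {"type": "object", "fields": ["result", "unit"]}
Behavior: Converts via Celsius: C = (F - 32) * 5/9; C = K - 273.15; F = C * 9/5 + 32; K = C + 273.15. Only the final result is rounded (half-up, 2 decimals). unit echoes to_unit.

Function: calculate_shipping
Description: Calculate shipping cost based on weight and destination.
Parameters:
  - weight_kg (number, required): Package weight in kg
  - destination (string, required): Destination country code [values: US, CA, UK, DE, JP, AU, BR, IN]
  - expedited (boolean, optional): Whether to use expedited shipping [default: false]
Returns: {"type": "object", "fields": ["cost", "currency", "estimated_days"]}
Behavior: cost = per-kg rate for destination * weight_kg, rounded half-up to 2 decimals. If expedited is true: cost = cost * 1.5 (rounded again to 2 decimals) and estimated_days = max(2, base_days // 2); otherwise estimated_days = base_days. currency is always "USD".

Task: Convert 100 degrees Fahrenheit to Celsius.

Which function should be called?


The task needs a function whose description is: Convert temperature between Celsius, Fahrenheit, and Kelvin.
convert_temperature


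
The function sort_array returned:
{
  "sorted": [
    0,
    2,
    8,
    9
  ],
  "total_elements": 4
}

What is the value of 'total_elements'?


4


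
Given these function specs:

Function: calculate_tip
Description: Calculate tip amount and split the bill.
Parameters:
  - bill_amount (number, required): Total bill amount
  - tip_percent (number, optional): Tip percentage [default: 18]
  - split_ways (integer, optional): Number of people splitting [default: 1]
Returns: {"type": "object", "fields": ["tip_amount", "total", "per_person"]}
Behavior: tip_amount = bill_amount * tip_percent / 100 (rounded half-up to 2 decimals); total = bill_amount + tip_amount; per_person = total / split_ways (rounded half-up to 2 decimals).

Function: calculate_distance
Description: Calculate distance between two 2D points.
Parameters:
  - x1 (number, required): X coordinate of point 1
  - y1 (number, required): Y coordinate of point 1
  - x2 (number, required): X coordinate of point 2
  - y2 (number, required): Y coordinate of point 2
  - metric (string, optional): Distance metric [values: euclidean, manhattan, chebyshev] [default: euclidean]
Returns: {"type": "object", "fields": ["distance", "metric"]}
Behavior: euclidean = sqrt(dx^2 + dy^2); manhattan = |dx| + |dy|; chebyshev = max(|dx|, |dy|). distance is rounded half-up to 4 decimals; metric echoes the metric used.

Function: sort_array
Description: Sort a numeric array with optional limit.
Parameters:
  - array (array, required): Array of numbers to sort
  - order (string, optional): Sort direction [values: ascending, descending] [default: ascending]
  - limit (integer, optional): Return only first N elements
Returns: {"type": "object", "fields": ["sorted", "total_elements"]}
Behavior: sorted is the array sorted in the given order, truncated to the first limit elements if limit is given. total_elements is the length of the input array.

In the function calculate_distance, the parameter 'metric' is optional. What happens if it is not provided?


The calculate_distance spec declares:
  - metric (string, optional): Distance metric [values: euclidean, manhattan, chebyshev] [default: euclidean]
It defaults to euclidean


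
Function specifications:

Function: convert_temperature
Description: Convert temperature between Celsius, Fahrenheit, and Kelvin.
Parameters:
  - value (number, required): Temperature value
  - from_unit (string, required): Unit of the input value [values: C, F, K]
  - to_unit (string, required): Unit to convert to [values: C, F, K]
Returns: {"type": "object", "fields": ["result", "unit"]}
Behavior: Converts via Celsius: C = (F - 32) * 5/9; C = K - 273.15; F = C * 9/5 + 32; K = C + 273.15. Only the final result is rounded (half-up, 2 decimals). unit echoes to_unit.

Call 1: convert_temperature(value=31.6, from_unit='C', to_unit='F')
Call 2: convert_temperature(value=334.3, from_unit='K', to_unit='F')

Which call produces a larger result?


Call 1:
  Input already in C: 31.6
  To F: 31.6 * 9/5 + 32 = 88.88
  Round to 2 decimals: 88.88
  -> 88.88 F
Call 2:
  To C: 334.3 - 273.15 = 61.15
  To F: 61.15 * 9/5 + 32 = 142.07
  Round to 2 decimals: 142.07
  -> 142.07 F
Call 2 (142.07 F)


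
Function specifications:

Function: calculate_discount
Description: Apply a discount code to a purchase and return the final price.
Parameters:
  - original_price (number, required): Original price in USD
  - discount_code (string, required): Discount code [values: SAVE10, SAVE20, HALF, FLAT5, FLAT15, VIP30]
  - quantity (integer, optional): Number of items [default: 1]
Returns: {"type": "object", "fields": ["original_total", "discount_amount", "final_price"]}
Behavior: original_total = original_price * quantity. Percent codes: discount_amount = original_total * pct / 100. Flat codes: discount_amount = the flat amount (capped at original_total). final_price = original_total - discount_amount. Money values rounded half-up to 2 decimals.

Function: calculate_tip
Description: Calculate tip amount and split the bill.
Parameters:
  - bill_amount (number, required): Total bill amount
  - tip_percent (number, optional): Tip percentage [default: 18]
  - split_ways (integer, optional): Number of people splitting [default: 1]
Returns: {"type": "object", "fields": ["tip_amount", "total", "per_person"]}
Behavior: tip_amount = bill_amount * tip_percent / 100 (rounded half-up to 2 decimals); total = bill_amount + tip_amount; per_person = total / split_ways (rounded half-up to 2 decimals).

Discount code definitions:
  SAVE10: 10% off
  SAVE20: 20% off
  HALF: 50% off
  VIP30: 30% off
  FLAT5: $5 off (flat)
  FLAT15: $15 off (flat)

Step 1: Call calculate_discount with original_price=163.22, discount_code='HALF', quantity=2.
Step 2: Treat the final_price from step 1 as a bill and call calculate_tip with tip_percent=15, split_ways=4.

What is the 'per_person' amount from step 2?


Step 1: calculate_discount(original_price=163.22, discount_code=HALF, quantity=2)
  original_total = 163.22 * 2 = 326.44
  HALF = 50% off: discount_amount = 326.44 * 50/100 = 163.22 -> 163.22
  final_price = 326.44 - 163.22 = 163.22
  -> final_price = 163.22
Step 2: calculate_tip(bill_amount=163.22, tip_percent=15, split_ways=4)
  tip_amount = 163.22 * 15/100 = 24.483 -> 24.48
  total = 163.22 + 24.48 = 187.70
  per_person = 187.70 / 4 = 46.925 -> 46.93
  -> per_person = 46.93
$46.93


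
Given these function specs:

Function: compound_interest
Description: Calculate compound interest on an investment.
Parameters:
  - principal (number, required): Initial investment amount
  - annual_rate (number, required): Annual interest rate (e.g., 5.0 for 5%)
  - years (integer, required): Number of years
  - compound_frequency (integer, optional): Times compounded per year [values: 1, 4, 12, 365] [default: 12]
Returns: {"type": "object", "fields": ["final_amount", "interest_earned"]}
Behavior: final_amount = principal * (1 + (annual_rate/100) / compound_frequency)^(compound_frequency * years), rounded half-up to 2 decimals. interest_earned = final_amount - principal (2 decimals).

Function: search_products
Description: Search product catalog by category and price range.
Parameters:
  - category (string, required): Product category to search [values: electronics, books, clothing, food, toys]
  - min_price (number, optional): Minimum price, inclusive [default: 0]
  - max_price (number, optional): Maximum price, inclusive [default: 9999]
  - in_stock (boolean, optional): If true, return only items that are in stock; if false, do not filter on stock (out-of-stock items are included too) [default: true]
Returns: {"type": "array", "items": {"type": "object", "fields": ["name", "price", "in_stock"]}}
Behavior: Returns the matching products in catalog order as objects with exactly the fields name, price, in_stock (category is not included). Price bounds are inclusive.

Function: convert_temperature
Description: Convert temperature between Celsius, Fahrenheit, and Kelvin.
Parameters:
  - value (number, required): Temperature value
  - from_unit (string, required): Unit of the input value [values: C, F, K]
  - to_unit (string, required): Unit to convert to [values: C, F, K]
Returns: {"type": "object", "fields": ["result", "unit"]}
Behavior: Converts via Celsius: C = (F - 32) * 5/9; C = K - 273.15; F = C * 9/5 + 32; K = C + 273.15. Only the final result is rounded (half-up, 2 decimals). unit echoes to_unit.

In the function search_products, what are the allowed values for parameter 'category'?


The search_products spec declares:
  - category (string, required): Product category to search [values: electronics, books, clothing, food, toys]
Allowed values:
electronics, books, clothing, food, toys


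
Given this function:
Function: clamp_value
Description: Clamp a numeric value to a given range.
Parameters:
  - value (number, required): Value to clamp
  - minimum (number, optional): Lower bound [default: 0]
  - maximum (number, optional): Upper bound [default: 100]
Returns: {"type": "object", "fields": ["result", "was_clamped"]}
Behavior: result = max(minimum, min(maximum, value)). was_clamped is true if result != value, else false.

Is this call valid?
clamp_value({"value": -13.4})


Checking all required parameters present and types match... All valid.
Valid


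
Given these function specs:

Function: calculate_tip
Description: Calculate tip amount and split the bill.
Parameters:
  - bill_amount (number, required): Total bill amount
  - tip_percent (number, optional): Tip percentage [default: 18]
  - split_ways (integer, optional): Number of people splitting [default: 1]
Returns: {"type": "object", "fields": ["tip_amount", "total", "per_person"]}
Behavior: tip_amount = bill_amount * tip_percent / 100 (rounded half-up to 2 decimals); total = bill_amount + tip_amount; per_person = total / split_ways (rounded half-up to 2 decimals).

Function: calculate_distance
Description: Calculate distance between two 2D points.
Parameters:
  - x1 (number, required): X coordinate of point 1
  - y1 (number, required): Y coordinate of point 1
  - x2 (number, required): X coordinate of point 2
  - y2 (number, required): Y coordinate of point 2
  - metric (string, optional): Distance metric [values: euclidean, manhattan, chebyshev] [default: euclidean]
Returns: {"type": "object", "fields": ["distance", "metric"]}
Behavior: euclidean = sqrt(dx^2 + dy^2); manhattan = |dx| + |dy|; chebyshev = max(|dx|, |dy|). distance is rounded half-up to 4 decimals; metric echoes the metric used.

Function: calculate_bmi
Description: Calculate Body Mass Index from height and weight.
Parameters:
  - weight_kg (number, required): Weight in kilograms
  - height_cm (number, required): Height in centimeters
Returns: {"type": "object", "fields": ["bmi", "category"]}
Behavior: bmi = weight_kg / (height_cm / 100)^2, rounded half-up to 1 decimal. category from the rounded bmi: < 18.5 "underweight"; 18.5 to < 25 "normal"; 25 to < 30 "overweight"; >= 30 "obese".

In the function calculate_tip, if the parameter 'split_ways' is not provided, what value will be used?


The calculate_tip spec declares:
  - split_ways (integer, optional): Number of people splitting [default: 1]
Default:
1


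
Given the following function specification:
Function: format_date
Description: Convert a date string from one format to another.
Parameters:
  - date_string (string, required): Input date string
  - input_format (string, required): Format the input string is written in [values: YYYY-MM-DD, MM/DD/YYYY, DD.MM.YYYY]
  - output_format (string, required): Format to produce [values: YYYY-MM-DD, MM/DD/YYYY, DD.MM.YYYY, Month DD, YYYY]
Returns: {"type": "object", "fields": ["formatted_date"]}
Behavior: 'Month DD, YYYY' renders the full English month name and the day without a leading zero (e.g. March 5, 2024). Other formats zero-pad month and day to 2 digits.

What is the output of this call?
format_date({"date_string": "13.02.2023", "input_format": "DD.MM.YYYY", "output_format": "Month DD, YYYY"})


Parse '13.02.2023' as DD.MM.YYYY: year=2023, month=2, day=13
Month 2 = February
Render as Month DD, YYYY: February 13, 2023
Output:
{"formatted_date": "February 13, 2023"}


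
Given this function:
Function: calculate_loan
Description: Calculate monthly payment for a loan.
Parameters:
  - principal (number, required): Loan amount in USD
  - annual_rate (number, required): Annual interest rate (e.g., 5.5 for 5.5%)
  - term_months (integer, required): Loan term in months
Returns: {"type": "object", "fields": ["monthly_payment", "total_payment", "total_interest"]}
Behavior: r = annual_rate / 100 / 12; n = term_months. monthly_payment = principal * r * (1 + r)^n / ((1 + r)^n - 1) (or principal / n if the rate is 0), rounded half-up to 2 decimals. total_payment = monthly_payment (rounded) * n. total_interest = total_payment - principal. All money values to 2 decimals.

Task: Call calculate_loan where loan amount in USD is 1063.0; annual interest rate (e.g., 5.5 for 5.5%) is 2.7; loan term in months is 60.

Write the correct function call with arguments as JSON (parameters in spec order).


Mapping each described value to its parameter name:
  'Loan amount in USD' -> principal = 1063.0
  'Annual interest rate (e.g., 5.5 for 5.5%)' -> annual_rate = 2.7
  'Loan term in months' -> term_months = 60
calculate_loan({"principal": 1063.0, "annual_rate": 2.7, "term_months": 60})


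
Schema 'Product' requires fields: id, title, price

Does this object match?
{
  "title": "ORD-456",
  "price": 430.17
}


Checking required fields...
Missing: id
Invalid - missing required field 'id'


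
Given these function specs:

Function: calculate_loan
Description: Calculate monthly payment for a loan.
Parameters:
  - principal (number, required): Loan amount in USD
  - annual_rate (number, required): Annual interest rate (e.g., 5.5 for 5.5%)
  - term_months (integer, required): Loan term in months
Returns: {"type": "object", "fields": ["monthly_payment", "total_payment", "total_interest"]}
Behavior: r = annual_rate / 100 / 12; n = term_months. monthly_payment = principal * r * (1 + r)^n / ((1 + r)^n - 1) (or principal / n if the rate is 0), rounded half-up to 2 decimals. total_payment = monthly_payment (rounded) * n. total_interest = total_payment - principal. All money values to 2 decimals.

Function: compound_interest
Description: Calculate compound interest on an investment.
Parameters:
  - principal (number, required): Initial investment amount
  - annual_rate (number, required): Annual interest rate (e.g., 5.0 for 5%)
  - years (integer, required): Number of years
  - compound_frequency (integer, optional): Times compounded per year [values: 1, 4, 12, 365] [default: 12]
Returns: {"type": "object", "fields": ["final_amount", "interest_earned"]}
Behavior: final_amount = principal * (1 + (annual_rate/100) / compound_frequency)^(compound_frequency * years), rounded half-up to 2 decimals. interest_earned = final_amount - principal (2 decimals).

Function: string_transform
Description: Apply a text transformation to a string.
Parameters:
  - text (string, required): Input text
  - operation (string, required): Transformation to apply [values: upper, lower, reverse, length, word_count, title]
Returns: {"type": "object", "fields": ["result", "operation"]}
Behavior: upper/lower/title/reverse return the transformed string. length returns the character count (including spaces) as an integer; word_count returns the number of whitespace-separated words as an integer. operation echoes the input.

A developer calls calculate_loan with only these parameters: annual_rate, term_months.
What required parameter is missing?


Required parameters: principal, annual_rate, term_months
Provided: annual_rate, term_months
Missing: principal
principal


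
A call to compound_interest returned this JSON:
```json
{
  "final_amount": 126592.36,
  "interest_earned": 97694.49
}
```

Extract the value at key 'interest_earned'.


97694.49


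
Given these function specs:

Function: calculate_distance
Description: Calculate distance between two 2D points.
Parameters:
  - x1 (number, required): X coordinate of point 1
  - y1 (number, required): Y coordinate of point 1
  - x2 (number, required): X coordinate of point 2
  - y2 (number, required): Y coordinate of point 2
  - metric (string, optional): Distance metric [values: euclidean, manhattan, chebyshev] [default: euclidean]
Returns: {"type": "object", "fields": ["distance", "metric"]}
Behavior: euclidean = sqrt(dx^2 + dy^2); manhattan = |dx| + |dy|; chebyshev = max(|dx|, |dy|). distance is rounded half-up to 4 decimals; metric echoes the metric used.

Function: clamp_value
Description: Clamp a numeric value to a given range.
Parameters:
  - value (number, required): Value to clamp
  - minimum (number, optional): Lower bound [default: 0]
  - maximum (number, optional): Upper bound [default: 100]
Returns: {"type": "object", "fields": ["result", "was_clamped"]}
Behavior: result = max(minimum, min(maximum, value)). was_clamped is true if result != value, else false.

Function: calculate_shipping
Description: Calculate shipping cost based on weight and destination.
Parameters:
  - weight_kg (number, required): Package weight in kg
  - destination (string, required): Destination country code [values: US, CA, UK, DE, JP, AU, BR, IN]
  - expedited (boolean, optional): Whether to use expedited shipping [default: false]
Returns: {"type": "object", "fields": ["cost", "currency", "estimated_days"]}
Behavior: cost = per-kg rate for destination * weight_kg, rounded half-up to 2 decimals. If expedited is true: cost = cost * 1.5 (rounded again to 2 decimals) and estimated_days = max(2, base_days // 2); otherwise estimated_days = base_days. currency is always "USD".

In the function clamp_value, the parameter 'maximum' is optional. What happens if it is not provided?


The clamp_value spec declares:
  - maximum (number, optional): Upper bound [default: 100]
It defaults to 100


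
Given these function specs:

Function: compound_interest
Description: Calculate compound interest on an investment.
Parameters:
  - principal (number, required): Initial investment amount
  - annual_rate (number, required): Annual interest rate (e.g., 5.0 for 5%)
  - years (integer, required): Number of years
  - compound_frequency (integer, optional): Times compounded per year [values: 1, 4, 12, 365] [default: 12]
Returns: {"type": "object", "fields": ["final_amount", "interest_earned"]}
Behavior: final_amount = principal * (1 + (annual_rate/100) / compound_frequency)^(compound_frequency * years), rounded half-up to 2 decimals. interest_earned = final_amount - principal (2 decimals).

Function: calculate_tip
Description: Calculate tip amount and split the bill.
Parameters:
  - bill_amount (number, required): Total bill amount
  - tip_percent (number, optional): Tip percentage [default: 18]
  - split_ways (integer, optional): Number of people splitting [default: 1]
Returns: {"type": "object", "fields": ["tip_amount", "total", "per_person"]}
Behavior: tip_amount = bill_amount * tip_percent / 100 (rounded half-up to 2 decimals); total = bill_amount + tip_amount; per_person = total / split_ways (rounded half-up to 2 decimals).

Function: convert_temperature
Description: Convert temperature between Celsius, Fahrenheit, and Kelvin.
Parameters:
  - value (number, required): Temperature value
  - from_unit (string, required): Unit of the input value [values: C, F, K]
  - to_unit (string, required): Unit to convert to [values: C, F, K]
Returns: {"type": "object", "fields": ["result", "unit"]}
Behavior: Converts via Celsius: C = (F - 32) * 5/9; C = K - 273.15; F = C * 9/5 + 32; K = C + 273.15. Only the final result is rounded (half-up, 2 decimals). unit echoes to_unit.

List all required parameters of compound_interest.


Parameters of compound_interest and their required/optional flag:
  principal: required
  annual_rate: required
  years: required
  compound_frequency: optional
annual_rate, principal, years


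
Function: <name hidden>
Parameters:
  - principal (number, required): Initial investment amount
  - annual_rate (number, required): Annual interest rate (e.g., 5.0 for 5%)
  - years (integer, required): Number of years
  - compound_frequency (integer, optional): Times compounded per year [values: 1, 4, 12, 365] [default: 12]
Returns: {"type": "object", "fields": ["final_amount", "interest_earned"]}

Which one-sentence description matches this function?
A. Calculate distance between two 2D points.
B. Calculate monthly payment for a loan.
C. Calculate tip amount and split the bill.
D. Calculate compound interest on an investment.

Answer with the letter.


Parameters principal, annual_rate, years, compound_frequency and return ["final_amount", "interest_earned"] fit: Calculate compound interest on an investment.
D


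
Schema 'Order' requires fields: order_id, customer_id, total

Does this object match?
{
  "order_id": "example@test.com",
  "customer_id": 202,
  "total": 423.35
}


Checking required fields... All present.
Valid - all required fields present


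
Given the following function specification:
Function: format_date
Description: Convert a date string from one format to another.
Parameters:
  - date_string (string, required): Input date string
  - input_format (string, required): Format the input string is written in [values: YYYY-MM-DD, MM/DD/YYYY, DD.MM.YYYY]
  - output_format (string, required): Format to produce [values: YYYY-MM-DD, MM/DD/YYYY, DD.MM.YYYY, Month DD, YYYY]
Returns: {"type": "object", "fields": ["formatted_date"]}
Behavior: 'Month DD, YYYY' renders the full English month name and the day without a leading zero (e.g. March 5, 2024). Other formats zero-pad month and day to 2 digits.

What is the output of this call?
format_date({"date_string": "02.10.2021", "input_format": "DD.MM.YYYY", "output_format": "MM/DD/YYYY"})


Parse '02.10.2021' as DD.MM.YYYY: year=2021, month=10, day=2
Render as MM/DD/YYYY: 10/02/2021
Output:
{"formatted_date": "10/02/2021"}


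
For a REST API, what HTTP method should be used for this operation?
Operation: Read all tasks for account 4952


GET = read, POST = create, PUT = update/replace, DELETE = remove
This operation is a read.
GET


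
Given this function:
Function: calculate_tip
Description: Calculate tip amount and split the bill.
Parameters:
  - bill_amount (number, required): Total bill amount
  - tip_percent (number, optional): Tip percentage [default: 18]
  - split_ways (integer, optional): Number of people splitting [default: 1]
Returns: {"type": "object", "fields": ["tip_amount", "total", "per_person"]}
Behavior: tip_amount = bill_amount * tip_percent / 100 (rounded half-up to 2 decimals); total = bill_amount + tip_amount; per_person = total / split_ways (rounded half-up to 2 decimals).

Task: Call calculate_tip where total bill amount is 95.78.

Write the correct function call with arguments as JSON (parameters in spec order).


Mapping each described value to its parameter name:
  'Total bill amount' -> bill_amount = 95.78
calculate_tip({"bill_amount": 95.78})
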